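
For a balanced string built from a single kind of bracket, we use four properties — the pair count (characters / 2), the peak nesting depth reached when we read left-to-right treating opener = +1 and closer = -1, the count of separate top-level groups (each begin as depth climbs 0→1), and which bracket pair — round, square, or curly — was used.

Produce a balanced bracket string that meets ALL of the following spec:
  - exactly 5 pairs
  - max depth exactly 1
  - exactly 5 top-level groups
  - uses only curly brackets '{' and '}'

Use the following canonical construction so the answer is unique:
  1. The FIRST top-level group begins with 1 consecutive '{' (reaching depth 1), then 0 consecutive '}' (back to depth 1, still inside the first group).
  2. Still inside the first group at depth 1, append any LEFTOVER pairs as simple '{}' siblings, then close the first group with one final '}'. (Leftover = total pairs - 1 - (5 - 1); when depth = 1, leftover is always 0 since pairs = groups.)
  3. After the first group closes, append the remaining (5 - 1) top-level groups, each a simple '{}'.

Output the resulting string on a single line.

Answer: {}{}{}{}{}

Derivation:
Spec: pairs=5 depth=1 groups=5
Leftover pairs = 5 - 1 - (5-1) = 0
First group: deep chain of depth 1 + 0 sibling pairs
Remaining 4 groups: simple '{}' each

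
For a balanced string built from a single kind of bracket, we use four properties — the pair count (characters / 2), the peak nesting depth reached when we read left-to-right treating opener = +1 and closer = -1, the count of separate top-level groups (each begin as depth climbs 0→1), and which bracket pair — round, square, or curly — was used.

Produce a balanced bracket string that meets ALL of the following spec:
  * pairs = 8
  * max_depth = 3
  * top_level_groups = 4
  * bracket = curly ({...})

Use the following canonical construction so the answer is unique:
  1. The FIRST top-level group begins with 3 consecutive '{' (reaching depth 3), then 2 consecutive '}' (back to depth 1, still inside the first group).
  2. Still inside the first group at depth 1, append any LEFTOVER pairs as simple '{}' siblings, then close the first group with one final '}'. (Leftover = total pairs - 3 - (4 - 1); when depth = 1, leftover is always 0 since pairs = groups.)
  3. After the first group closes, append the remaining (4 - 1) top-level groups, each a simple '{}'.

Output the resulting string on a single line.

Spec: pairs=8 depth=3 groups=4
Leftover pairs = 8 - 3 - (4-1) = 2
First group: deep chain of depth 3 + 2 sibling pairs
Remaining 3 groups: simple '{}' each

Answer: {{{}}{}{}}{}{}{}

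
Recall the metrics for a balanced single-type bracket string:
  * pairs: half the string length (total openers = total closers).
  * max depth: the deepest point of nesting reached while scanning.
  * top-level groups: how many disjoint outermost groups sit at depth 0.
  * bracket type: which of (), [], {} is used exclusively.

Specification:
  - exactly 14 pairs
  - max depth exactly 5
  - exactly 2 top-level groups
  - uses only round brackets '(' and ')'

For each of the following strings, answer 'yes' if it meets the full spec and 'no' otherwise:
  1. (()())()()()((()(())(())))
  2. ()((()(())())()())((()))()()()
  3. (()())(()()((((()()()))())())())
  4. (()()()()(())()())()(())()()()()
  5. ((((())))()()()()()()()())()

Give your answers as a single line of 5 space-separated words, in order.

String 1 '(()())()()()((()(())(())))': depth seq [1 2 1 2 1 0 1 0 1 0 1 0 1 2 3 2 3 4 3 2 3 4 3 2 1 0]
  -> pairs=13 depth=4 groups=5 -> no
String 2 '()((()(())())()())((()))()()()': depth seq [1 0 1 2 3 2 3 4 3 2 3 2 1 2 1 2 1 0 1 2 3 2 1 0 1 0 1 0 1 0]
  -> pairs=15 depth=4 groups=6 -> no
String 3 '(()())(()()((((()()()))())())())': depth seq [1 2 1 2 1 0 1 2 1 2 1 2 3 4 5 6 5 6 5 6 5 4 3 4 3 2 3 2 1 2 1 0]
  -> pairs=16 depth=6 groups=2 -> no
String 4 '(()()()()(())()())()(())()()()()': depth seq [1 2 1 2 1 2 1 2 1 2 3 2 1 2 1 2 1 0 1 0 1 2 1 0 1 0 1 0 1 0 1 0]
  -> pairs=16 depth=3 groups=7 -> no
String 5 '((((())))()()()()()()()())()': depth seq [1 2 3 4 5 4 3 2 1 2 1 2 1 2 1 2 1 2 1 2 1 2 1 2 1 0 1 0]
  -> pairs=14 depth=5 groups=2 -> yes

Answer: no no no no yes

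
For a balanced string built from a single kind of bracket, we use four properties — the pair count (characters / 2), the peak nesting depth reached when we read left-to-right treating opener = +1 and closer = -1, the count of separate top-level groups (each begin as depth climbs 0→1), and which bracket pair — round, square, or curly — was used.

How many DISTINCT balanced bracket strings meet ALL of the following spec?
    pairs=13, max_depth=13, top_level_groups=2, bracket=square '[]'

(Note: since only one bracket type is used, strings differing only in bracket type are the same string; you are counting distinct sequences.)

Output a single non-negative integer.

Spec: pairs=13 depth=13 groups=2
Count(depth <= 13) = 208012
Count(depth <= 12) = 208012
Count(depth == 13) = 208012 - 208012 = 0

Answer: 0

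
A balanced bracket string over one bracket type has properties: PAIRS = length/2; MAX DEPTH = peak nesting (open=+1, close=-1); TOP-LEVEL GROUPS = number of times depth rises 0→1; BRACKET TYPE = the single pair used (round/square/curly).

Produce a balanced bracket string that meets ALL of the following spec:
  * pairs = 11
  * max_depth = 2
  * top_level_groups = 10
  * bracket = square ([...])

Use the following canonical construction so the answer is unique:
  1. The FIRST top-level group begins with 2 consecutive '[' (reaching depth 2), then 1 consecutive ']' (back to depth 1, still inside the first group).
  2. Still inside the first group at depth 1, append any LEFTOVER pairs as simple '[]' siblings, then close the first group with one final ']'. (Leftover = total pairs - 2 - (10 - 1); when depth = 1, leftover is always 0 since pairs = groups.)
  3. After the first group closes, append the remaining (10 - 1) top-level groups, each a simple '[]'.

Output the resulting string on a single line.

Spec: pairs=11 depth=2 groups=10
Leftover pairs = 11 - 2 - (10-1) = 0
First group: deep chain of depth 2 + 0 sibling pairs
Remaining 9 groups: simple '[]' each

Answer: [[]][][][][][][][][][]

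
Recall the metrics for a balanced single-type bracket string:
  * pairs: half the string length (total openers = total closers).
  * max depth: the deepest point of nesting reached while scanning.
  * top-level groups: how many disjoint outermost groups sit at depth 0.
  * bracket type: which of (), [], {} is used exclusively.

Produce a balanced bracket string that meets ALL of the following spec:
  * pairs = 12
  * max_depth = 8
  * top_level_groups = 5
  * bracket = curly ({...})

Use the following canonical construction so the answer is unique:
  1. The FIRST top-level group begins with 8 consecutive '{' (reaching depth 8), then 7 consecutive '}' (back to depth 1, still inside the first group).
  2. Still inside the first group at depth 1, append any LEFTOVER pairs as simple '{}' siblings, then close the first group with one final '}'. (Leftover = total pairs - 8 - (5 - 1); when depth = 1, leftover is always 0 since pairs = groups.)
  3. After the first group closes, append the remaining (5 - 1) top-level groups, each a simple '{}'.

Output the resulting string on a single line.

Answer: {{{{{{{{}}}}}}}}{}{}{}{}

Derivation:
Spec: pairs=12 depth=8 groups=5
Leftover pairs = 12 - 8 - (5-1) = 0
First group: deep chain of depth 8 + 0 sibling pairs
Remaining 4 groups: simple '{}' each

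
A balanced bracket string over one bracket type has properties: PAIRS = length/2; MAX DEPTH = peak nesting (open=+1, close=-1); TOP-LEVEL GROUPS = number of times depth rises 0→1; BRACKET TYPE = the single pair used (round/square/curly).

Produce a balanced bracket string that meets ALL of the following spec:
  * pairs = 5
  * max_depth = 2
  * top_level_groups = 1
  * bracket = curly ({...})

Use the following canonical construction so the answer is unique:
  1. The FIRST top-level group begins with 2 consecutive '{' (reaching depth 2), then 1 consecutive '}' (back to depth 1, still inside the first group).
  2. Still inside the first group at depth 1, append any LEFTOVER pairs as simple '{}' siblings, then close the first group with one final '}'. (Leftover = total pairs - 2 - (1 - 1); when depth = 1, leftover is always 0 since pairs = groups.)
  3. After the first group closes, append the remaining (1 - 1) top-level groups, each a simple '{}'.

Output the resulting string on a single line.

Spec: pairs=5 depth=2 groups=1
Leftover pairs = 5 - 2 - (1-1) = 3
First group: deep chain of depth 2 + 3 sibling pairs
Remaining 0 groups: simple '{}' each

Answer: {{}{}{}{}}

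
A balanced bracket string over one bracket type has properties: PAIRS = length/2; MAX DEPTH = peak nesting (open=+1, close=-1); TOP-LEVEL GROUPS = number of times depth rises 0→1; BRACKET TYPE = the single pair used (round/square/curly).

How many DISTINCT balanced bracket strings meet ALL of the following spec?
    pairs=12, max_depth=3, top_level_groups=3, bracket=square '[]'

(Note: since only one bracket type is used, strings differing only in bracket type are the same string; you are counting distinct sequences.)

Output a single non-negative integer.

Answer: 5577

Derivation:
Spec: pairs=12 depth=3 groups=3
Count(depth <= 3) = 5632
Count(depth <= 2) = 55
Count(depth == 3) = 5632 - 55 = 5577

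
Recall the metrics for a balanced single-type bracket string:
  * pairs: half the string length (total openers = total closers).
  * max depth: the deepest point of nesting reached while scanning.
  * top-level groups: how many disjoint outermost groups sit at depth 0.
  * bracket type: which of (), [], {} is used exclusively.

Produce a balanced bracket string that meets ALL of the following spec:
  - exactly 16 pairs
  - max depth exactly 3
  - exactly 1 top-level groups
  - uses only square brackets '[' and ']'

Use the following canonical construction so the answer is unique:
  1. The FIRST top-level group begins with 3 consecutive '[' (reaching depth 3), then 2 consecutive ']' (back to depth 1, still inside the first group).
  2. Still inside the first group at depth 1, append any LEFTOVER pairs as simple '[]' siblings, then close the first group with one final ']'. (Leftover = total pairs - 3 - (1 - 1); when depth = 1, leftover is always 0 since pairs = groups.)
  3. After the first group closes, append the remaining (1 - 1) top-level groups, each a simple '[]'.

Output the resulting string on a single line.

Spec: pairs=16 depth=3 groups=1
Leftover pairs = 16 - 3 - (1-1) = 13
First group: deep chain of depth 3 + 13 sibling pairs
Remaining 0 groups: simple '[]' each

Answer: [[[]][][][][][][][][][][][][][]]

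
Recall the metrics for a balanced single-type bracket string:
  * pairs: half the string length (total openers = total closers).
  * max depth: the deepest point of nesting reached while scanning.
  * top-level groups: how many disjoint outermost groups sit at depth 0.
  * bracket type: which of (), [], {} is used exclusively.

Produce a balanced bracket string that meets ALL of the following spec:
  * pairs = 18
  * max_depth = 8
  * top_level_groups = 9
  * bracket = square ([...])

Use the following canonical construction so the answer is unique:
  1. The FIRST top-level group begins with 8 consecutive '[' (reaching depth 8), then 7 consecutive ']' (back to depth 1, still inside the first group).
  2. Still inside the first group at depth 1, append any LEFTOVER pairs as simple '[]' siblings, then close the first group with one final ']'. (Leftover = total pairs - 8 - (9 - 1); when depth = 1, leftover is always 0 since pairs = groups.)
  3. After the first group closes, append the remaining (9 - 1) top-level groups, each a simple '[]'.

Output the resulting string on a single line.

Spec: pairs=18 depth=8 groups=9
Leftover pairs = 18 - 8 - (9-1) = 2
First group: deep chain of depth 8 + 2 sibling pairs
Remaining 8 groups: simple '[]' each

Answer: [[[[[[[[]]]]]]][][]][][][][][][][][]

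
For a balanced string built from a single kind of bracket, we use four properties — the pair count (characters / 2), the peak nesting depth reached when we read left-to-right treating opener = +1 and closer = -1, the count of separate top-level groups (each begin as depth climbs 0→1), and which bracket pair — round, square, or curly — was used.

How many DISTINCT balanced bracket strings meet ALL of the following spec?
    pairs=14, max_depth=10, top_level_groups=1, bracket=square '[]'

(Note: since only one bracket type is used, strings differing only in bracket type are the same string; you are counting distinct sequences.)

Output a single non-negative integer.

Answer: 8099

Derivation:
Spec: pairs=14 depth=10 groups=1
Count(depth <= 10) = 740924
Count(depth <= 9) = 732825
Count(depth == 10) = 740924 - 732825 = 8099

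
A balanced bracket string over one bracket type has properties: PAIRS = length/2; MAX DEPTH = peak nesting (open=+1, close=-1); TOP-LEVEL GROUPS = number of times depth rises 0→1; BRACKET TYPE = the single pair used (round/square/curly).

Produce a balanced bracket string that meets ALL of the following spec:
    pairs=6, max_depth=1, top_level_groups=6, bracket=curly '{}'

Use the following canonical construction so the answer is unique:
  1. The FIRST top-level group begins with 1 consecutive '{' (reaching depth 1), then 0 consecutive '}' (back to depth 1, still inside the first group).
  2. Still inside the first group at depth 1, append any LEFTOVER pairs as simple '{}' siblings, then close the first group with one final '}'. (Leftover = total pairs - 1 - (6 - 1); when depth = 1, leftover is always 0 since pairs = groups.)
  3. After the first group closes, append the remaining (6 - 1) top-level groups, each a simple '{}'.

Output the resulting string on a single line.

Answer: {}{}{}{}{}{}

Derivation:
Spec: pairs=6 depth=1 groups=6
Leftover pairs = 6 - 1 - (6-1) = 0
First group: deep chain of depth 1 + 0 sibling pairs
Remaining 5 groups: simple '{}' each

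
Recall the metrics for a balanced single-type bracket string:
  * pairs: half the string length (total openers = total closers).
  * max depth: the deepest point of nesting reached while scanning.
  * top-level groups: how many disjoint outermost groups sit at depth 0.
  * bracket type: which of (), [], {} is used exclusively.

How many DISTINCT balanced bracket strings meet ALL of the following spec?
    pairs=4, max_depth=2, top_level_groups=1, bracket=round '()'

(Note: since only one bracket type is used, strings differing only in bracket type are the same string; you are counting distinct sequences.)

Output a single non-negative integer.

Answer: 1

Derivation:
Spec: pairs=4 depth=2 groups=1
Count(depth <= 2) = 1
Count(depth <= 1) = 0
Count(depth == 2) = 1 - 0 = 1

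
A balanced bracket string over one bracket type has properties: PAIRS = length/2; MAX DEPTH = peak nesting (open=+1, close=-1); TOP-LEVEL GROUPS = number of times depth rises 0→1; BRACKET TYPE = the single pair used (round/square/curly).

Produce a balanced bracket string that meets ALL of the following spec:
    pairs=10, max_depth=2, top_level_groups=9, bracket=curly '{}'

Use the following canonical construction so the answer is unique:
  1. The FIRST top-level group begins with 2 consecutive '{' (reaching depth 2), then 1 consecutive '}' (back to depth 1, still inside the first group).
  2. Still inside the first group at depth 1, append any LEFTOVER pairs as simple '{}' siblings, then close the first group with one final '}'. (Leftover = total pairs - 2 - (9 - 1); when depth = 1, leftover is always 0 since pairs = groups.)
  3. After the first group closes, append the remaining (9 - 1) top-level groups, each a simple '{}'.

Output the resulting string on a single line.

Answer: {{}}{}{}{}{}{}{}{}{}

Derivation:
Spec: pairs=10 depth=2 groups=9
Leftover pairs = 10 - 2 - (9-1) = 0
First group: deep chain of depth 2 + 0 sibling pairs
Remaining 8 groups: simple '{}' each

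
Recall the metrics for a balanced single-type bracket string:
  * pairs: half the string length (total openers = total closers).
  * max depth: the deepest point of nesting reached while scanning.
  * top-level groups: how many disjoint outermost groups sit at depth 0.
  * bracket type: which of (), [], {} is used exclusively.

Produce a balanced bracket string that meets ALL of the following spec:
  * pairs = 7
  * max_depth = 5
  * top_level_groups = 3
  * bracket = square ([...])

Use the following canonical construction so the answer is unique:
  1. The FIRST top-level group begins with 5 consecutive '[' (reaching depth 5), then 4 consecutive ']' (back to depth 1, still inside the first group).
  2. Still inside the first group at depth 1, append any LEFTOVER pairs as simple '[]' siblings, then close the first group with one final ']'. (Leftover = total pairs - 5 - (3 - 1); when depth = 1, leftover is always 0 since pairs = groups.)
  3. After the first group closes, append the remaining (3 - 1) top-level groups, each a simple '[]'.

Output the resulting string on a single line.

Answer: [[[[[]]]]][][]

Derivation:
Spec: pairs=7 depth=5 groups=3
Leftover pairs = 7 - 5 - (3-1) = 0
First group: deep chain of depth 5 + 0 sibling pairs
Remaining 2 groups: simple '[]' each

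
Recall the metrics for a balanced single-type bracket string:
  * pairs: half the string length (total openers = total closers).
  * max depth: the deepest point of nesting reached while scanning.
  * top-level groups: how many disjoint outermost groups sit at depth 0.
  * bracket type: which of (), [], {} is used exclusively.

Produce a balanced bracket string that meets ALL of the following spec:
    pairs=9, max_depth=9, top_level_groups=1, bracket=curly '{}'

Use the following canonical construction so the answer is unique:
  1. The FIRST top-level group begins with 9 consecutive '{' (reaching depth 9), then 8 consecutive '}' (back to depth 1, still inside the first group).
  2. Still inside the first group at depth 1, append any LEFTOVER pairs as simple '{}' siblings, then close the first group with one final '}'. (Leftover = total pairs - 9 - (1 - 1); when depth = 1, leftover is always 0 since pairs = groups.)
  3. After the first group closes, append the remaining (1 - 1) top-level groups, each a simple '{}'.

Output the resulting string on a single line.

Answer: {{{{{{{{{}}}}}}}}}

Derivation:
Spec: pairs=9 depth=9 groups=1
Leftover pairs = 9 - 9 - (1-1) = 0
First group: deep chain of depth 9 + 0 sibling pairs
Remaining 0 groups: simple '{}' each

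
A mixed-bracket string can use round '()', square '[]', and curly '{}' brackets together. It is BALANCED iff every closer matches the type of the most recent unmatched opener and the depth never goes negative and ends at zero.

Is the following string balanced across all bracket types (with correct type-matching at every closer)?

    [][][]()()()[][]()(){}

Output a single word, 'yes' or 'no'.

pos 0: push '['; stack = [
pos 1: ']' matches '['; pop; stack = (empty)
pos 2: push '['; stack = [
pos 3: ']' matches '['; pop; stack = (empty)
pos 4: push '['; stack = [
pos 5: ']' matches '['; pop; stack = (empty)
pos 6: push '('; stack = (
pos 7: ')' matches '('; pop; stack = (empty)
pos 8: push '('; stack = (
pos 9: ')' matches '('; pop; stack = (empty)
pos 10: push '('; stack = (
pos 11: ')' matches '('; pop; stack = (empty)
pos 12: push '['; stack = [
pos 13: ']' matches '['; pop; stack = (empty)
pos 14: push '['; stack = [
pos 15: ']' matches '['; pop; stack = (empty)
pos 16: push '('; stack = (
pos 17: ')' matches '('; pop; stack = (empty)
pos 18: push '('; stack = (
pos 19: ')' matches '('; pop; stack = (empty)
pos 20: push '{'; stack = {
pos 21: '}' matches '{'; pop; stack = (empty)
end: stack empty → VALID
Verdict: properly nested → yes

Answer: yes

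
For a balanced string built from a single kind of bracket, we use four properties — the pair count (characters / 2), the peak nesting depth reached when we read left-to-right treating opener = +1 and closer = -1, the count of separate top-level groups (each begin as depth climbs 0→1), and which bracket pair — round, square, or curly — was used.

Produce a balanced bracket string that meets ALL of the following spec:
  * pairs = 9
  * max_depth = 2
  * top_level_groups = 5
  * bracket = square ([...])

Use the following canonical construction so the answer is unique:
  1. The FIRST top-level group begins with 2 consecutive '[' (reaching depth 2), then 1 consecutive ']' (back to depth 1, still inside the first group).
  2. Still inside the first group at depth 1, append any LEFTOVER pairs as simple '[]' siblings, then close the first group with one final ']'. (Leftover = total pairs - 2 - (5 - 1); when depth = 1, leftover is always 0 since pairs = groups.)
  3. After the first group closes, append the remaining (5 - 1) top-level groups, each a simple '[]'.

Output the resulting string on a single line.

Answer: [[][][][]][][][][]

Derivation:
Spec: pairs=9 depth=2 groups=5
Leftover pairs = 9 - 2 - (5-1) = 3
First group: deep chain of depth 2 + 3 sibling pairs
Remaining 4 groups: simple '[]' each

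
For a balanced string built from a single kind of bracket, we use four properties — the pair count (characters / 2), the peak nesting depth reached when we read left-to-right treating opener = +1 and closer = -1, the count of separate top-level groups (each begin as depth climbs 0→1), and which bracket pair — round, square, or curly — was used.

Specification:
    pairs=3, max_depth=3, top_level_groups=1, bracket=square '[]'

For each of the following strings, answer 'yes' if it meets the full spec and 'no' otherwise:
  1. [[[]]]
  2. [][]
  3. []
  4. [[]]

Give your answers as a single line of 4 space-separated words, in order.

Answer: yes no no no

Derivation:
String 1 '[[[]]]': depth seq [1 2 3 2 1 0]
  -> pairs=3 depth=3 groups=1 -> yes
String 2 '[][]': depth seq [1 0 1 0]
  -> pairs=2 depth=1 groups=2 -> no
String 3 '[]': depth seq [1 0]
  -> pairs=1 depth=1 groups=1 -> no
String 4 '[[]]': depth seq [1 2 1 0]
  -> pairs=2 depth=2 groups=1 -> no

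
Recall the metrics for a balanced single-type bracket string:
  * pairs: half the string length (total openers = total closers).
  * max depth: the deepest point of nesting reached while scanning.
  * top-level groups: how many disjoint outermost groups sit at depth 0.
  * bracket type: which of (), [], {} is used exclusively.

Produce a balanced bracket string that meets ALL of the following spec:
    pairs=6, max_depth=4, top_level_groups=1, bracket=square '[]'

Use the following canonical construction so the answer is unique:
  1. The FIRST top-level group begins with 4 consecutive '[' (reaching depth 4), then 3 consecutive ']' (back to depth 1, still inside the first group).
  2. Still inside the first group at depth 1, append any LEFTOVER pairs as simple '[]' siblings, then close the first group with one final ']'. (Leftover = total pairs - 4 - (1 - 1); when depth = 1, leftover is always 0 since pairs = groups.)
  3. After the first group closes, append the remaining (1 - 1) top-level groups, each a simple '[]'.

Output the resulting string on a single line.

Answer: [[[[]]][][]]

Derivation:
Spec: pairs=6 depth=4 groups=1
Leftover pairs = 6 - 4 - (1-1) = 2
First group: deep chain of depth 4 + 2 sibling pairs
Remaining 0 groups: simple '[]' each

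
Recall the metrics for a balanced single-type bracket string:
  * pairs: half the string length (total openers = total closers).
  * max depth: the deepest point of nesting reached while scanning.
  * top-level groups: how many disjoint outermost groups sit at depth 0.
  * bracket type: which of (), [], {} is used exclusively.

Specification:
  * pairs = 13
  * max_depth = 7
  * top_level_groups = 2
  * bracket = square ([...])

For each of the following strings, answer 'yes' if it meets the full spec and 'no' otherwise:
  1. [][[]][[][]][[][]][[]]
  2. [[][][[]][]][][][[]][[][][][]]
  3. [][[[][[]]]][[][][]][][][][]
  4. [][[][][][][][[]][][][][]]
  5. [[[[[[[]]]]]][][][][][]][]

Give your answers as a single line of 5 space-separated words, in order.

Answer: no no no no yes

Derivation:
String 1 '[][[]][[][]][[][]][[]]': depth seq [1 0 1 2 1 0 1 2 1 2 1 0 1 2 1 2 1 0 1 2 1 0]
  -> pairs=11 depth=2 groups=5 -> no
String 2 '[[][][[]][]][][][[]][[][][][]]': depth seq [1 2 1 2 1 2 3 2 1 2 1 0 1 0 1 0 1 2 1 0 1 2 1 2 1 2 1 2 1 0]
  -> pairs=15 depth=3 groups=5 -> no
String 3 '[][[[][[]]]][[][][]][][][][]': depth seq [1 0 1 2 3 2 3 4 3 2 1 0 1 2 1 2 1 2 1 0 1 0 1 0 1 0 1 0]
  -> pairs=14 depth=4 groups=7 -> no
String 4 '[][[][][][][][[]][][][][]]': depth seq [1 0 1 2 1 2 1 2 1 2 1 2 1 2 3 2 1 2 1 2 1 2 1 2 1 0]
  -> pairs=13 depth=3 groups=2 -> no
String 5 '[[[[[[[]]]]]][][][][][]][]': depth seq [1 2 3 4 5 6 7 6 5 4 3 2 1 2 1 2 1 2 1 2 1 2 1 0 1 0]
  -> pairs=13 depth=7 groups=2 -> yes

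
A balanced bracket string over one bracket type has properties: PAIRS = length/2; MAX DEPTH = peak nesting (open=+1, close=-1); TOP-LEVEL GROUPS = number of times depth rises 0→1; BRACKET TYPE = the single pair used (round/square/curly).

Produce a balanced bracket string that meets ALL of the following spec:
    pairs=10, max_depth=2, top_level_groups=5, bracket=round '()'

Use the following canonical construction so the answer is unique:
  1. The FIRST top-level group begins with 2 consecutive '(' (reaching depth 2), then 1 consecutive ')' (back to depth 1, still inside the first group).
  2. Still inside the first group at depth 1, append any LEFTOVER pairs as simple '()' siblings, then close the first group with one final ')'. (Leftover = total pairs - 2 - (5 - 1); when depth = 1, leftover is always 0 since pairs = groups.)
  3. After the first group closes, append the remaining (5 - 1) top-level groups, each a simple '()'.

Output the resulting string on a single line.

Answer: (()()()()())()()()()

Derivation:
Spec: pairs=10 depth=2 groups=5
Leftover pairs = 10 - 2 - (5-1) = 4
First group: deep chain of depth 2 + 4 sibling pairs
Remaining 4 groups: simple '()' each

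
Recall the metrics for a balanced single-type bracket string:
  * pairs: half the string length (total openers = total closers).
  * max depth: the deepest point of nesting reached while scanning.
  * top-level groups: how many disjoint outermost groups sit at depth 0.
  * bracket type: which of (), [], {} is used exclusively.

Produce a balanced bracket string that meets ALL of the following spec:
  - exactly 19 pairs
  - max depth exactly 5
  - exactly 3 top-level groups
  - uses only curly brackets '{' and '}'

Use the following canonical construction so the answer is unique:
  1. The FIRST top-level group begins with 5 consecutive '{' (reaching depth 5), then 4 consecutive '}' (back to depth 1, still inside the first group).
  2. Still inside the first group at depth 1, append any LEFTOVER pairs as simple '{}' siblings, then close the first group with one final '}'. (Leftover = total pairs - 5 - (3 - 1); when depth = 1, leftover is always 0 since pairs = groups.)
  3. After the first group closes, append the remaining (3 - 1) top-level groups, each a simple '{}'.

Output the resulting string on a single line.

Answer: {{{{{}}}}{}{}{}{}{}{}{}{}{}{}{}{}}{}{}

Derivation:
Spec: pairs=19 depth=5 groups=3
Leftover pairs = 19 - 5 - (3-1) = 12
First group: deep chain of depth 5 + 12 sibling pairs
Remaining 2 groups: simple '{}' each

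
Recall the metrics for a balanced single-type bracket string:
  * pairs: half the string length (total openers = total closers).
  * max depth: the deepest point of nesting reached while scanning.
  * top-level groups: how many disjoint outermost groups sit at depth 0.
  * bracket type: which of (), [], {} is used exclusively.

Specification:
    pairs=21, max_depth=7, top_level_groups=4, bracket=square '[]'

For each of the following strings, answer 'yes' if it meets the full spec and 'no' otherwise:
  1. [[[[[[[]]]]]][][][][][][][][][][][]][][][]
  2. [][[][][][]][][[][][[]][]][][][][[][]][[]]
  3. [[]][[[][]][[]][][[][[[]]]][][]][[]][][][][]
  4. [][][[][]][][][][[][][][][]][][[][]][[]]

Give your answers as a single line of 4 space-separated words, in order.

String 1 '[[[[[[[]]]]]][][][][][][][][][][][]][][][]': depth seq [1 2 3 4 5 6 7 6 5 4 3 2 1 2 1 2 1 2 1 2 1 2 1 2 1 2 1 2 1 2 1 2 1 2 1 0 1 0 1 0 1 0]
  -> pairs=21 depth=7 groups=4 -> yes
String 2 '[][[][][][]][][[][][[]][]][][][][[][]][[]]': depth seq [1 0 1 2 1 2 1 2 1 2 1 0 1 0 1 2 1 2 1 2 3 2 1 2 1 0 1 0 1 0 1 0 1 2 1 2 1 0 1 2 1 0]
  -> pairs=21 depth=3 groups=9 -> no
String 3 '[[]][[[][]][[]][][[][[[]]]][][]][[]][][][][]': depth seq [1 2 1 0 1 2 3 2 3 2 1 2 3 2 1 2 1 2 3 2 3 4 5 4 3 2 1 2 1 2 1 0 1 2 1 0 1 0 1 0 1 0 1 0]
  -> pairs=22 depth=5 groups=7 -> no
String 4 '[][][[][]][][][][[][][][][]][][[][]][[]]': depth seq [1 0 1 0 1 2 1 2 1 0 1 0 1 0 1 0 1 2 1 2 1 2 1 2 1 2 1 0 1 0 1 2 1 2 1 0 1 2 1 0]
  -> pairs=20 depth=2 groups=10 -> no

Answer: yes no no no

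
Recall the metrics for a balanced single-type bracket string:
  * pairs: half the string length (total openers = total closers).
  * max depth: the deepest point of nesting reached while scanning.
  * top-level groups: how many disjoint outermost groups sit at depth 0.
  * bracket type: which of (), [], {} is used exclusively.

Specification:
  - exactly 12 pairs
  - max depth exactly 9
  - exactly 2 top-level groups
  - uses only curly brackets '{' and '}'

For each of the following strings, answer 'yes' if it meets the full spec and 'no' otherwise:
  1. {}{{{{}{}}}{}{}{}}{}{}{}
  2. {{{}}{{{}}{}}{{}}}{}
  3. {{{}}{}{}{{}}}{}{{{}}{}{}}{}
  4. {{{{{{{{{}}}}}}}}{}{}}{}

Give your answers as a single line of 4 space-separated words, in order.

Answer: no no no yes

Derivation:
String 1 '{}{{{{}{}}}{}{}{}}{}{}{}': depth seq [1 0 1 2 3 4 3 4 3 2 1 2 1 2 1 2 1 0 1 0 1 0 1 0]
  -> pairs=12 depth=4 groups=5 -> no
String 2 '{{{}}{{{}}{}}{{}}}{}': depth seq [1 2 3 2 1 2 3 4 3 2 3 2 1 2 3 2 1 0 1 0]
  -> pairs=10 depth=4 groups=2 -> no
String 3 '{{{}}{}{}{{}}}{}{{{}}{}{}}{}': depth seq [1 2 3 2 1 2 1 2 1 2 3 2 1 0 1 0 1 2 3 2 1 2 1 2 1 0 1 0]
  -> pairs=14 depth=3 groups=4 -> no
String 4 '{{{{{{{{{}}}}}}}}{}{}}{}': depth seq [1 2 3 4 5 6 7 8 9 8 7 6 5 4 3 2 1 2 1 2 1 0 1 0]
  -> pairs=12 depth=9 groups=2 -> yes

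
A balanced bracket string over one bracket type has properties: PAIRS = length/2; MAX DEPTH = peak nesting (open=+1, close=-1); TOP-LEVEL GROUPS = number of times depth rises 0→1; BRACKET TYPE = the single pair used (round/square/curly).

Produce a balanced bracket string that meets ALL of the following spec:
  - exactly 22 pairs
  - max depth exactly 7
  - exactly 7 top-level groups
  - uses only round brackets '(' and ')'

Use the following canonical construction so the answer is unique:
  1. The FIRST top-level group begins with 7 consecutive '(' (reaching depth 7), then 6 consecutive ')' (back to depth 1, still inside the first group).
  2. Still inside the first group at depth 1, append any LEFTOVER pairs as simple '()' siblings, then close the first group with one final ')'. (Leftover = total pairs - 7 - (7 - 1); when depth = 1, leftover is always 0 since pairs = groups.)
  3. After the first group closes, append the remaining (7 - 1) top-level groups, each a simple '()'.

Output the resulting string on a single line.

Spec: pairs=22 depth=7 groups=7
Leftover pairs = 22 - 7 - (7-1) = 9
First group: deep chain of depth 7 + 9 sibling pairs
Remaining 6 groups: simple '()' each

Answer: ((((((())))))()()()()()()()()())()()()()()()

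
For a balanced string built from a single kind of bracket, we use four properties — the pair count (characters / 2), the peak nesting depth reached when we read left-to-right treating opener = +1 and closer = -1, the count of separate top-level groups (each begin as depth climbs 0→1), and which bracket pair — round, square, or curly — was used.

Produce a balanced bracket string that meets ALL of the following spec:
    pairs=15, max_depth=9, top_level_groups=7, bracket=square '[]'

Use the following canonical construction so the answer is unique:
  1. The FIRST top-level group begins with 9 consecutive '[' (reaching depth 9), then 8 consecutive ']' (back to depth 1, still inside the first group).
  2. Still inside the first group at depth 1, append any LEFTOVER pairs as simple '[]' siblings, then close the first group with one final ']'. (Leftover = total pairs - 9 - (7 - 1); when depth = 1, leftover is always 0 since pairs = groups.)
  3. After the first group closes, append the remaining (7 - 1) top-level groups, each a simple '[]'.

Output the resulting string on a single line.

Spec: pairs=15 depth=9 groups=7
Leftover pairs = 15 - 9 - (7-1) = 0
First group: deep chain of depth 9 + 0 sibling pairs
Remaining 6 groups: simple '[]' each

Answer: [[[[[[[[[]]]]]]]]][][][][][][]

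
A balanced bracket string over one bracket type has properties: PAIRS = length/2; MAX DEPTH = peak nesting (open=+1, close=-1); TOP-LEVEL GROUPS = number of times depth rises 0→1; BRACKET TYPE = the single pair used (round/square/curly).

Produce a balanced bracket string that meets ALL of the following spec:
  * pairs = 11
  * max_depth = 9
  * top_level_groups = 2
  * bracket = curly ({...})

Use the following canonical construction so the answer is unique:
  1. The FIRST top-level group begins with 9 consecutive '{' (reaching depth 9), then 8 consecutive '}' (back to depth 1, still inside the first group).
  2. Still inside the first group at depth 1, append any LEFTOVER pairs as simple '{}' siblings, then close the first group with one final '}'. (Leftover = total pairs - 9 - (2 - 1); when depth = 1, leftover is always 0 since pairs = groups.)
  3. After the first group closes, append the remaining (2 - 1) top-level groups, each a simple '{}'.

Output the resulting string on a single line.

Spec: pairs=11 depth=9 groups=2
Leftover pairs = 11 - 9 - (2-1) = 1
First group: deep chain of depth 9 + 1 sibling pairs
Remaining 1 groups: simple '{}' each

Answer: {{{{{{{{{}}}}}}}}{}}{}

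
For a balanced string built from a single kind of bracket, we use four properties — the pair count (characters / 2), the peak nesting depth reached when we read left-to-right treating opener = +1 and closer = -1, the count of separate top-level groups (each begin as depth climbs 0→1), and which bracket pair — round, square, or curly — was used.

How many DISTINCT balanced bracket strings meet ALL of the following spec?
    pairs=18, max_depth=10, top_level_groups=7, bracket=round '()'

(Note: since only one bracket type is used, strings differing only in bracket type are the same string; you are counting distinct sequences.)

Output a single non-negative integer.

Answer: 2079

Derivation:
Spec: pairs=18 depth=10 groups=7
Count(depth <= 10) = 8350888
Count(depth <= 9) = 8348809
Count(depth == 10) = 8350888 - 8348809 = 2079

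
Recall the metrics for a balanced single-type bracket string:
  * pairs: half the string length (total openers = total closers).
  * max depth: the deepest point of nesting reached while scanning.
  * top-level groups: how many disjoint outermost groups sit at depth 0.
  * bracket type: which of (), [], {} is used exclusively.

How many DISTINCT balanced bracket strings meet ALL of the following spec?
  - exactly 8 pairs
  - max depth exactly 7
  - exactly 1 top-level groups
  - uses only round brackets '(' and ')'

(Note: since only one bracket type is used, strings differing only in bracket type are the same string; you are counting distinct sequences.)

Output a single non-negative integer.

Spec: pairs=8 depth=7 groups=1
Count(depth <= 7) = 428
Count(depth <= 6) = 417
Count(depth == 7) = 428 - 417 = 11

Answer: 11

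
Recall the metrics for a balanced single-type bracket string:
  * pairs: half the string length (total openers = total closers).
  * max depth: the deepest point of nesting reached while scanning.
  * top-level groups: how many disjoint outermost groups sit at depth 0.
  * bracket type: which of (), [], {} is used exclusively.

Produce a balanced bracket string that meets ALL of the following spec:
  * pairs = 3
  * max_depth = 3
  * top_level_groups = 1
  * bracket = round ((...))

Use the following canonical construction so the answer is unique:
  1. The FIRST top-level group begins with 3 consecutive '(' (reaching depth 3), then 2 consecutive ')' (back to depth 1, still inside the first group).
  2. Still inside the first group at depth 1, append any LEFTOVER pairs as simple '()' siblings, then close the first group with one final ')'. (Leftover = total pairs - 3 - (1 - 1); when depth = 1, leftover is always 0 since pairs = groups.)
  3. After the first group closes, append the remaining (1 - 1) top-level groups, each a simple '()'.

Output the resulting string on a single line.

Answer: ((()))

Derivation:
Spec: pairs=3 depth=3 groups=1
Leftover pairs = 3 - 3 - (1-1) = 0
First group: deep chain of depth 3 + 0 sibling pairs
Remaining 0 groups: simple '()' each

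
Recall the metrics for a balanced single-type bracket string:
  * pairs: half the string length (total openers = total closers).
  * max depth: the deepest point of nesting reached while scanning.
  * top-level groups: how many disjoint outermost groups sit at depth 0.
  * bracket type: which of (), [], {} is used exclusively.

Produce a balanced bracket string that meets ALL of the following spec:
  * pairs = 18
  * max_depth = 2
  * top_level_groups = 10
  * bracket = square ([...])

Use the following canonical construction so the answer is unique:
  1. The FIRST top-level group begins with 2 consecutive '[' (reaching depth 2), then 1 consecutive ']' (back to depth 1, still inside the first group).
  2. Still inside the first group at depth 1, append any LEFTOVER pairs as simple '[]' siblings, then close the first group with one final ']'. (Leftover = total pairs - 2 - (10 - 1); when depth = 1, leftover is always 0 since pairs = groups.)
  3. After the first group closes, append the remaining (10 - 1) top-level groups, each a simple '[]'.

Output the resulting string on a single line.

Answer: [[][][][][][][][]][][][][][][][][][]

Derivation:
Spec: pairs=18 depth=2 groups=10
Leftover pairs = 18 - 2 - (10-1) = 7
First group: deep chain of depth 2 + 7 sibling pairs
Remaining 9 groups: simple '[]' each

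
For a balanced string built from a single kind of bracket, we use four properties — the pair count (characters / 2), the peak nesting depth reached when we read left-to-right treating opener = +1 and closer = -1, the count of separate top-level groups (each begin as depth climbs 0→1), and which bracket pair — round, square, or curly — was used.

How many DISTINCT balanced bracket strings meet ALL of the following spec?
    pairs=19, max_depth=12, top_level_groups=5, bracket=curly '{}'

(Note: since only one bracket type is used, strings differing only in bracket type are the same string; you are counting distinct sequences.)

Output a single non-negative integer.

Spec: pairs=19 depth=12 groups=5
Count(depth <= 12) = 124059835
Count(depth <= 11) = 124042000
Count(depth == 12) = 124059835 - 124042000 = 17835

Answer: 17835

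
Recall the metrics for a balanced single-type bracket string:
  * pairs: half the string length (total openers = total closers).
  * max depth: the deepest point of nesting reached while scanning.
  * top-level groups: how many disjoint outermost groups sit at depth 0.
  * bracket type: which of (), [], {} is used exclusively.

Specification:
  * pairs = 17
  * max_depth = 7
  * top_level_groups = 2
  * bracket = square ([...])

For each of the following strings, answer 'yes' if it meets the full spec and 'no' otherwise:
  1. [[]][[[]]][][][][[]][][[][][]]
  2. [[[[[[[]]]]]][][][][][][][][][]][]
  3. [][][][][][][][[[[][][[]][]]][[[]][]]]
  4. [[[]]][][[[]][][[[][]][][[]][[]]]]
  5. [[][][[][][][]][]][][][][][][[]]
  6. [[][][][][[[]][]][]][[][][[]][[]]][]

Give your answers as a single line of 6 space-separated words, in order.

Answer: no yes no no no no

Derivation:
String 1 '[[]][[[]]][][][][[]][][[][][]]': depth seq [1 2 1 0 1 2 3 2 1 0 1 0 1 0 1 0 1 2 1 0 1 0 1 2 1 2 1 2 1 0]
  -> pairs=15 depth=3 groups=8 -> no
String 2 '[[[[[[[]]]]]][][][][][][][][][]][]': depth seq [1 2 3 4 5 6 7 6 5 4 3 2 1 2 1 2 1 2 1 2 1 2 1 2 1 2 1 2 1 2 1 0 1 0]
  -> pairs=17 depth=7 groups=2 -> yes
String 3 '[][][][][][][][[[[][][[]][]]][[[]][]]]': depth seq [1 0 1 0 1 0 1 0 1 0 1 0 1 0 1 2 3 4 3 4 3 4 5 4 3 4 3 2 1 2 3 4 3 2 3 2 1 0]
  -> pairs=19 depth=5 groups=8 -> no
String 4 '[[[]]][][[[]][][[[][]][][[]][[]]]]': depth seq [1 2 3 2 1 0 1 0 1 2 3 2 1 2 1 2 3 4 3 4 3 2 3 2 3 4 3 2 3 4 3 2 1 0]
  -> pairs=17 depth=4 groups=3 -> no
String 5 '[[][][[][][][]][]][][][][][][[]]': depth seq [1 2 1 2 1 2 3 2 3 2 3 2 3 2 1 2 1 0 1 0 1 0 1 0 1 0 1 0 1 2 1 0]
  -> pairs=16 depth=3 groups=7 -> no
String 6 '[[][][][][[[]][]][]][[][][[]][[]]][]': depth seq [1 2 1 2 1 2 1 2 1 2 3 4 3 2 3 2 1 2 1 0 1 2 1 2 1 2 3 2 1 2 3 2 1 0 1 0]
  -> pairs=18 depth=4 groups=3 -> no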